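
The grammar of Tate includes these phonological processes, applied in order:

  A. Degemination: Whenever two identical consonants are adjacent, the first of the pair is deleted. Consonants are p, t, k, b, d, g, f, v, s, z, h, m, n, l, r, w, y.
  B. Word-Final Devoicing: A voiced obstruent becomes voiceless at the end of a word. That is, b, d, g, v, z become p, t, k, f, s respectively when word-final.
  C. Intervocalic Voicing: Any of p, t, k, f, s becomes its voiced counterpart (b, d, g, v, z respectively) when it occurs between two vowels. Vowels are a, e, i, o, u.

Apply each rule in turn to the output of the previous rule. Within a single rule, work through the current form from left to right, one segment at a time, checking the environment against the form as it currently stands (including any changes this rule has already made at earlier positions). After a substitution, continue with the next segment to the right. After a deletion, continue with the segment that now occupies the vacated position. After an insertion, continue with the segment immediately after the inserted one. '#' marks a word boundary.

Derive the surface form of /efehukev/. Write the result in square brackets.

A Degemination: no change — [efehukev]
B Word-Final Devoicing: [efehukev] → [efehukef]
C Intervocalic Voicing: [efehukef] → [evehugef]

[evehugef]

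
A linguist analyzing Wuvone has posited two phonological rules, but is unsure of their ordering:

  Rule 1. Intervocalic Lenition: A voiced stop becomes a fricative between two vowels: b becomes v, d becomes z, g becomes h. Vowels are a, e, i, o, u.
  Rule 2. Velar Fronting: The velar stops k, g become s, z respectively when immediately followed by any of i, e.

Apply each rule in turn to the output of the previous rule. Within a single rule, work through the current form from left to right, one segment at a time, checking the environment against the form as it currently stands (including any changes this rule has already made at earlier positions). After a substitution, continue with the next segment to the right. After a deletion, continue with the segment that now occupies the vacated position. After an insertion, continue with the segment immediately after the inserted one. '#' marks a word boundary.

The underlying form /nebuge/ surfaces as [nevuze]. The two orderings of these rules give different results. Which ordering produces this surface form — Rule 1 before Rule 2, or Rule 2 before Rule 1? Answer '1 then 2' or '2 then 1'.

2 then 1

Order 1 then 2:
  1 Intervocalic Lenition: [nebuge] → [nevuhe]
  2 Velar Fronting: no change — [nevuhe]
  result: [nevuhe]
Order 2 then 1:
  2 Velar Fronting: [nebuge] → [nebuze]
  1 Intervocalic Lenition: [nebuze] → [nevuze]
  result: [nevuze]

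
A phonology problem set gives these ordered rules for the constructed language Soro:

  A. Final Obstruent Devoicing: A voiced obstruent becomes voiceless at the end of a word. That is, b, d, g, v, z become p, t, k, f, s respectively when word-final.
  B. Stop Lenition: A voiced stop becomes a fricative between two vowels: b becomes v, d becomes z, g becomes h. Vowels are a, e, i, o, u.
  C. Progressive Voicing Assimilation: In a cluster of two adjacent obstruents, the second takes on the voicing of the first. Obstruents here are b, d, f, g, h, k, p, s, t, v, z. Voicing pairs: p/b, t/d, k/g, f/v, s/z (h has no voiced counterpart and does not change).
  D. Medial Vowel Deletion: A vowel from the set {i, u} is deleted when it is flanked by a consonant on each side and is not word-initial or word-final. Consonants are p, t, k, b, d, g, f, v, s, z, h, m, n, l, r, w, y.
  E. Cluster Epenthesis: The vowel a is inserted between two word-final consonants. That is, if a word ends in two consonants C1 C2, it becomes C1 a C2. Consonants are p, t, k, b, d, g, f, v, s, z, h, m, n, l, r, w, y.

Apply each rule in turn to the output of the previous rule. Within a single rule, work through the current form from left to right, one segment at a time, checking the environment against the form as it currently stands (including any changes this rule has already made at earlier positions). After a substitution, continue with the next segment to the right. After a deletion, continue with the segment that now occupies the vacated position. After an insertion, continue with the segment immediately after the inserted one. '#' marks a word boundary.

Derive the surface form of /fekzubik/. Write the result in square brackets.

A Final Obstruent Devoicing: no change — [fekzubik]
B Stop Lenition: [fekzubik] → [fekzuvik]
C Progressive Voicing Assimilation: [fekzuvik] → [feksuvik]
D Medial Vowel Deletion: [feksuvik] → [feksvk]
E Cluster Epenthesis: [feksvk] → [feksvak]

[feksvak]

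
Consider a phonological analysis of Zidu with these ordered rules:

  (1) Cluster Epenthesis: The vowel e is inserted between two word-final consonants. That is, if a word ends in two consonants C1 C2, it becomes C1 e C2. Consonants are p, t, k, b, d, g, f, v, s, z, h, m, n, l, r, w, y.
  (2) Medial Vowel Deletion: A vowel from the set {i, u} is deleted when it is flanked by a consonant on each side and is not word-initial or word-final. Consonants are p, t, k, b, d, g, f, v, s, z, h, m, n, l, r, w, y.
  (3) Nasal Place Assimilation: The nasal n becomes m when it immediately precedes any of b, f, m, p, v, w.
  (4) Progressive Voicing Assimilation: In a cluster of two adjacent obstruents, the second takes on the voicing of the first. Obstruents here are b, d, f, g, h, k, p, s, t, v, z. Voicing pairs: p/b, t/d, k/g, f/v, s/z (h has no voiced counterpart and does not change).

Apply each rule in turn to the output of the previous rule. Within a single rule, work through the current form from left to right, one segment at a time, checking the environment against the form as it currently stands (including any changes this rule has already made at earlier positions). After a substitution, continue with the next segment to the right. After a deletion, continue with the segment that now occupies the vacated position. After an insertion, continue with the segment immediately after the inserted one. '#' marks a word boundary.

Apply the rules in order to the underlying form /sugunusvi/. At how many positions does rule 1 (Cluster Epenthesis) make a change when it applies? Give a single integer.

(1) Cluster Epenthesis: no change — [sugunusvi]
(2) Medial Vowel Deletion: [sugunusvi] → [sgnsvi]
(3) Nasal Place Assimilation: no change — [sgnsvi]
(4) Progressive Voicing Assimilation: [sgnsvi] → [sknsfi]
Rule 1 changed 0 position(s).

0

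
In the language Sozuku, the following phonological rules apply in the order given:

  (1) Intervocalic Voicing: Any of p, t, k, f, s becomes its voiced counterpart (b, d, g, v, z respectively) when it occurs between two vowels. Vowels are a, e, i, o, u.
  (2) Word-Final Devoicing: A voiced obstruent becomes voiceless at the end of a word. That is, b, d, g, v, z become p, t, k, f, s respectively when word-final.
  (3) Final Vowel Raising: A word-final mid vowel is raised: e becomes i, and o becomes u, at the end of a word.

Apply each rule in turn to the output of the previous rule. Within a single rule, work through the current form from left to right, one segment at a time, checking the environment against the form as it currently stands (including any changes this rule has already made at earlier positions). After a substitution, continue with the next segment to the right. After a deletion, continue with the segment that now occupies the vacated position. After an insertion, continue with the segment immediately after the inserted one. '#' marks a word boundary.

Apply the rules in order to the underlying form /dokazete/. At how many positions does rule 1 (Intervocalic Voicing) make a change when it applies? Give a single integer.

(1) Intervocalic Voicing: [dokazete] → [dogazede]
(2) Word-Final Devoicing: no change — [dogazede]
(3) Final Vowel Raising: [dogazede] → [dogazedi]
Rule 1 changed 2 position(s).

2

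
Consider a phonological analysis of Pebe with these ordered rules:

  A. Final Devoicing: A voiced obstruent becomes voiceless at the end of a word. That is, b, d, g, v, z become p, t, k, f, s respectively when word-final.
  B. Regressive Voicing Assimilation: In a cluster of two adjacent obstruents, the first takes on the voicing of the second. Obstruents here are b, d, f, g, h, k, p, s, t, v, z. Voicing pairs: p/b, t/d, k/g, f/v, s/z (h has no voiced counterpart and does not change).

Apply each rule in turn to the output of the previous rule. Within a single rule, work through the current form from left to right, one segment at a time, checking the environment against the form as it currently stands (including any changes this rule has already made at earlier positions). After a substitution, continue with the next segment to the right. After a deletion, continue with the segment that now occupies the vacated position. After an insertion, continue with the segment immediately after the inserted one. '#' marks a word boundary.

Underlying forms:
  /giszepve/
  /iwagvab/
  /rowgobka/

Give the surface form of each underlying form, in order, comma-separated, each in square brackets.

[gizzebve], [iwagvap], [rowgopka]

/giszepve/:
  A Final Devoicing: no change — [giszepve]
  B Regressive Voicing Assimilation: [giszepve] → [gizzebve]
/iwagvab/:
  A Final Devoicing: [iwagvab] → [iwagvap]
  B Regressive Voicing Assimilation: no change — [iwagvap]
/rowgobka/:
  A Final Devoicing: no change — [rowgobka]
  B Regressive Voicing Assimilation: [rowgobka] → [rowgopka]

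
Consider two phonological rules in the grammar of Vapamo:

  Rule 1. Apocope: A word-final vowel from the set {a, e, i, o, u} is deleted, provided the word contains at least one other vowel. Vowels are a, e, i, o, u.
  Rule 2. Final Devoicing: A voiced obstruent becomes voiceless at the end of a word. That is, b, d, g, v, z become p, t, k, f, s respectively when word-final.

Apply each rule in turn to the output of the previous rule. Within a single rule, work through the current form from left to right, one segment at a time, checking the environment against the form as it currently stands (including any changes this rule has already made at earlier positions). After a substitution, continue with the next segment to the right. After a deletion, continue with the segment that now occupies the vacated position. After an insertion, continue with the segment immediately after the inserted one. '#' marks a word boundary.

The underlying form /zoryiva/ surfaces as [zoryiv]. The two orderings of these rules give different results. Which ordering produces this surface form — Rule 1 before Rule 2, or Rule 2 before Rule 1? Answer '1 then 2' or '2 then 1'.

2 then 1

Order 1 then 2:
  1 Apocope: [zoryiva] → [zoryiv]
  2 Final Devoicing: [zoryiv] → [zoryif]
  result: [zoryif]
Order 2 then 1:
  2 Final Devoicing: no change — [zoryiva]
  1 Apocope: [zoryiva] → [zoryiv]
  result: [zoryiv]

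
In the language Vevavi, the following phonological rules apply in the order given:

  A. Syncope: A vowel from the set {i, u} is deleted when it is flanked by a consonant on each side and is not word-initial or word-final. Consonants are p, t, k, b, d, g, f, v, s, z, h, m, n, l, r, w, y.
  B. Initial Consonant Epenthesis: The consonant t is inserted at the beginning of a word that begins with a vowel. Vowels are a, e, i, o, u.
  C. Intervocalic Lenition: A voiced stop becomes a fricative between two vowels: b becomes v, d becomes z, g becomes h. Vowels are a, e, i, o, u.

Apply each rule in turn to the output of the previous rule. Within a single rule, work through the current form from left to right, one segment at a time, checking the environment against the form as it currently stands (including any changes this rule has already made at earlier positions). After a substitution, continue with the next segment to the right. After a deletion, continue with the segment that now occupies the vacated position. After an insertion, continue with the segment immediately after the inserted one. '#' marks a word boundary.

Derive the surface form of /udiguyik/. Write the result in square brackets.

A Syncope: [udiguyik] → [udgyk]
B Initial Consonant Epenthesis: [udgyk] → [tudgyk]
C Intervocalic Lenition: no change — [tudgyk]

[tudgyk]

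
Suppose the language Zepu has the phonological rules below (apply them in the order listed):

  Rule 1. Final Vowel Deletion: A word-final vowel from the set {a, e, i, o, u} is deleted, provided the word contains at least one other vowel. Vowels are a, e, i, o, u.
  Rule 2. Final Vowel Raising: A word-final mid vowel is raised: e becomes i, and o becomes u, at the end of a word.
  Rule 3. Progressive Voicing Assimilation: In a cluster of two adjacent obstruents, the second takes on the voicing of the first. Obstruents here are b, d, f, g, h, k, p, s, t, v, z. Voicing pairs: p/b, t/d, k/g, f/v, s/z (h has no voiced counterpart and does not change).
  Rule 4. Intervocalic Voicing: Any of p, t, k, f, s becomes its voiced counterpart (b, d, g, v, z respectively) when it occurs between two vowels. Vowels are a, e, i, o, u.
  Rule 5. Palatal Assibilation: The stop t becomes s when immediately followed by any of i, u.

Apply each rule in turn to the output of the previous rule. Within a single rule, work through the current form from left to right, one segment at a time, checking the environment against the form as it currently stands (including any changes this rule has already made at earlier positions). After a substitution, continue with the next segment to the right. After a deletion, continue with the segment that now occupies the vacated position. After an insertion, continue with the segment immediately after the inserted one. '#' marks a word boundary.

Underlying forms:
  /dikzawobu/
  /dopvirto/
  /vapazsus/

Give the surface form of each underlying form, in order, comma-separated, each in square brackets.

/dikzawobu/:
  Rule 1 Final Vowel Deletion: [dikzawobu] → [dikzawob]
  Rule 2 Final Vowel Raising: no change — [dikzawob]
  Rule 3 Progressive Voicing Assimilation: [dikzawob] → [diksawob]
  Rule 4 Intervocalic Voicing: no change — [diksawob]
  Rule 5 Palatal Assibilation: no change — [diksawob]
/dopvirto/:
  Rule 1 Final Vowel Deletion: [dopvirto] → [dopvirt]
  Rule 2 Final Vowel Raising: no change — [dopvirt]
  Rule 3 Progressive Voicing Assimilation: [dopvirt] → [dopfirt]
  Rule 4 Intervocalic Voicing: no change — [dopfirt]
  Rule 5 Palatal Assibilation: no change — [dopfirt]
/vapazsus/:
  Rule 1 Final Vowel Deletion: no change — [vapazsus]
  Rule 2 Final Vowel Raising: no change — [vapazsus]
  Rule 3 Progressive Voicing Assimilation: [vapazsus] → [vapazzus]
  Rule 4 Intervocalic Voicing: [vapazzus] → [vabazzus]
  Rule 5 Palatal Assibilation: no change — [vabazzus]

[diksawob], [dopfirt], [vabazzus]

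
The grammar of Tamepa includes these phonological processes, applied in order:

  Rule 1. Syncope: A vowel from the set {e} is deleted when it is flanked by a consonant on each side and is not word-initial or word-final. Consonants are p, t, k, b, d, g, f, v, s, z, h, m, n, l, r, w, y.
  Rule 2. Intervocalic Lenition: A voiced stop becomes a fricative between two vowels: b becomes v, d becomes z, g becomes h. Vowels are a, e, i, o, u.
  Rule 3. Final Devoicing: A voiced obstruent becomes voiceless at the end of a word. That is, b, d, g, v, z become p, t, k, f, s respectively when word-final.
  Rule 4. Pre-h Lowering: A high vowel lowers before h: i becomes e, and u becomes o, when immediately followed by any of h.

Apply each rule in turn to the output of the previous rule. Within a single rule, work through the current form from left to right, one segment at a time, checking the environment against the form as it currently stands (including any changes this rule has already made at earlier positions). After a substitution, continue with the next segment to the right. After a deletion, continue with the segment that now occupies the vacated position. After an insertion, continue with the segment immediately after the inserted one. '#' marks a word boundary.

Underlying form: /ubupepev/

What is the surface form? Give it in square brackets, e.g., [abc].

[uvuppf]

Rule 1 Syncope: [ubupepev] → [ubuppv]
Rule 2 Intervocalic Lenition: [ubuppv] → [uvuppv]
Rule 3 Final Devoicing: [uvuppv] → [uvuppf]
Rule 4 Pre-h Lowering: no change — [uvuppf]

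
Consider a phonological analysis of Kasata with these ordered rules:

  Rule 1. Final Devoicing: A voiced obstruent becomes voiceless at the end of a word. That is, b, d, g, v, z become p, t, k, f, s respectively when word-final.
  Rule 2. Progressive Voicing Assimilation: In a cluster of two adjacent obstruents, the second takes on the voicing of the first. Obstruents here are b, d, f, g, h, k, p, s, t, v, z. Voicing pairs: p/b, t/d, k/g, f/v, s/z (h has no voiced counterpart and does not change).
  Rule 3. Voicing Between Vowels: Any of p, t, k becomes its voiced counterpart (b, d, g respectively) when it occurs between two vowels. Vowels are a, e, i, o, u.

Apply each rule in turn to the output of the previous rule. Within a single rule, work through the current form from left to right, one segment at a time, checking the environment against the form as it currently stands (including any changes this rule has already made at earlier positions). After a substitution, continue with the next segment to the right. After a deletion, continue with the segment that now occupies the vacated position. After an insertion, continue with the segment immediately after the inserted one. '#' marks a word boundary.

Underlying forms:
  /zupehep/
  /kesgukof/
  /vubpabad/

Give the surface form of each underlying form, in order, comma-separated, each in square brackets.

/zupehep/:
  Rule 1 Final Devoicing: no change — [zupehep]
  Rule 2 Progressive Voicing Assimilation: no change — [zupehep]
  Rule 3 Voicing Between Vowels: [zupehep] → [zubehep]
/kesgukof/:
  Rule 1 Final Devoicing: no change — [kesgukof]
  Rule 2 Progressive Voicing Assimilation: [kesgukof] → [keskukof]
  Rule 3 Voicing Between Vowels: [keskukof] → [keskugof]
/vubpabad/:
  Rule 1 Final Devoicing: [vubpabad] → [vubpabat]
  Rule 2 Progressive Voicing Assimilation: [vubpabat] → [vubbabat]
  Rule 3 Voicing Between Vowels: no change — [vubbabat]

[zubehep], [keskugof], [vubbabat]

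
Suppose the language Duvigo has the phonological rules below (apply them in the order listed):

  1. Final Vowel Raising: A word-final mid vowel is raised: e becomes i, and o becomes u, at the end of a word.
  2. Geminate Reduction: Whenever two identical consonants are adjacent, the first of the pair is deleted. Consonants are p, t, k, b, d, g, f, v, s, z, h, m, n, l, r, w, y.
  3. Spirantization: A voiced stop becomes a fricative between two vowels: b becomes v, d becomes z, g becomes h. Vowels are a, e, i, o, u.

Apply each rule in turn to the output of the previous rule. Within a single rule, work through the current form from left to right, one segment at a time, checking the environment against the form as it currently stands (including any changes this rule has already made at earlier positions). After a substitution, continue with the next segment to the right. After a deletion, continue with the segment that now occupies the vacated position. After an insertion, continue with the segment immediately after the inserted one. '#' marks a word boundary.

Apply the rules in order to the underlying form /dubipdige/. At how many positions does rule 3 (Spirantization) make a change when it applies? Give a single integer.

2

1 Final Vowel Raising: [dubipdige] → [dubipdigi]
2 Geminate Reduction: no change — [dubipdigi]
3 Spirantization: [dubipdigi] → [duvipdihi]
Rule 3 changed 2 position(s).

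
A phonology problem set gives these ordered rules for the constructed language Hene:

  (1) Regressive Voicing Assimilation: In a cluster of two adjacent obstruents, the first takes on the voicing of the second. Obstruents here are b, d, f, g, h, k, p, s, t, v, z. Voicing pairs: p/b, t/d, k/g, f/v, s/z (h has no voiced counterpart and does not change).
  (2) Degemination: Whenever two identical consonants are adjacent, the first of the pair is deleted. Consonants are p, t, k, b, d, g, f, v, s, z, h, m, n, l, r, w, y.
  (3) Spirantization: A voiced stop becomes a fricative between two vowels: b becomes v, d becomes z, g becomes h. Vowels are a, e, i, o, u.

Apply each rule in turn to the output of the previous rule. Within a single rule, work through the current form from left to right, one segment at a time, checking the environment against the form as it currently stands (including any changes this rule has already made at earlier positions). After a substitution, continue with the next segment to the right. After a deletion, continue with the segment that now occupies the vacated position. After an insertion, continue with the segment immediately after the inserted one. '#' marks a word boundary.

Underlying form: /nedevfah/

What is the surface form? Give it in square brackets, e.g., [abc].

[nezefah]

(1) Regressive Voicing Assimilation: [nedevfah] → [nedeffah]
(2) Degemination: [nedeffah] → [nedefah]
(3) Spirantization: [nedefah] → [nezefah]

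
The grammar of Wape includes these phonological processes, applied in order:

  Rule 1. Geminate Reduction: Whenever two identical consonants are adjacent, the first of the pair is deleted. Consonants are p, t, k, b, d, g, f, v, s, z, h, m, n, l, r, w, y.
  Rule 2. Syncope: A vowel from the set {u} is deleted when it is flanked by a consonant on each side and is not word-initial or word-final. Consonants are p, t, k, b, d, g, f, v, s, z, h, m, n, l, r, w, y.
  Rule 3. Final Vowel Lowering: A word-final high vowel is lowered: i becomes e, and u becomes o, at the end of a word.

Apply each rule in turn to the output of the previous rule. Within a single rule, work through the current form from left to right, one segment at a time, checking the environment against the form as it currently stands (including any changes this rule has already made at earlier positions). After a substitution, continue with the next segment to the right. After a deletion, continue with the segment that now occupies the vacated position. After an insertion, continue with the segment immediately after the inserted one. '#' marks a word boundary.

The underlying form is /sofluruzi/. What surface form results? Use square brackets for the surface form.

[soflrze]

Rule 1 Geminate Reduction: no change — [sofluruzi]
Rule 2 Syncope: [sofluruzi] → [soflrzi]
Rule 3 Final Vowel Lowering: [soflrzi] → [soflrze]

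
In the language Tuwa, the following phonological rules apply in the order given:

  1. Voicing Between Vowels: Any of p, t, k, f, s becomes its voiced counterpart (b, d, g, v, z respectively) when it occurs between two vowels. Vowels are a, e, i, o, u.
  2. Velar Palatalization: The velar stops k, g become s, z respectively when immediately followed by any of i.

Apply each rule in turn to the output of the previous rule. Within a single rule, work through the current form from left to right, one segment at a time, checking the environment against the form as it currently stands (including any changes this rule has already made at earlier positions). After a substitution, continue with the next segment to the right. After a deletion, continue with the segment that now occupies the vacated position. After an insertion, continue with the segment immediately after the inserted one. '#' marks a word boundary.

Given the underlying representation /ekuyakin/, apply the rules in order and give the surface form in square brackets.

[eguyazin]

1 Voicing Between Vowels: [ekuyakin] → [eguyagin]
2 Velar Palatalization: [eguyagin] → [eguyazin]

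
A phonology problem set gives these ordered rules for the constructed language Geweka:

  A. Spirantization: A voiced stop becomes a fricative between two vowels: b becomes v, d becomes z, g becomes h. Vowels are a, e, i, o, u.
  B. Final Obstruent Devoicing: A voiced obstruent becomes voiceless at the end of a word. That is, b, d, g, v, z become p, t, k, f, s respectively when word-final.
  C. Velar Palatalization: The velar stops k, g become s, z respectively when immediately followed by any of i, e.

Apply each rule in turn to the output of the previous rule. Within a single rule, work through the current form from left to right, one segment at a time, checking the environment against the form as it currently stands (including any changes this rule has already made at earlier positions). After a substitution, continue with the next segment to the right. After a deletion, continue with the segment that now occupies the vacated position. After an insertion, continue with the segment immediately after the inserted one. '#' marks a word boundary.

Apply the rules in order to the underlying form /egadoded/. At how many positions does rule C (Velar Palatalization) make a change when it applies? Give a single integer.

A Spirantization: [egadoded] → [ehazozed]
B Final Obstruent Devoicing: [ehazozed] → [ehazozet]
C Velar Palatalization: no change — [ehazozet]
Rule C changed 0 position(s).

0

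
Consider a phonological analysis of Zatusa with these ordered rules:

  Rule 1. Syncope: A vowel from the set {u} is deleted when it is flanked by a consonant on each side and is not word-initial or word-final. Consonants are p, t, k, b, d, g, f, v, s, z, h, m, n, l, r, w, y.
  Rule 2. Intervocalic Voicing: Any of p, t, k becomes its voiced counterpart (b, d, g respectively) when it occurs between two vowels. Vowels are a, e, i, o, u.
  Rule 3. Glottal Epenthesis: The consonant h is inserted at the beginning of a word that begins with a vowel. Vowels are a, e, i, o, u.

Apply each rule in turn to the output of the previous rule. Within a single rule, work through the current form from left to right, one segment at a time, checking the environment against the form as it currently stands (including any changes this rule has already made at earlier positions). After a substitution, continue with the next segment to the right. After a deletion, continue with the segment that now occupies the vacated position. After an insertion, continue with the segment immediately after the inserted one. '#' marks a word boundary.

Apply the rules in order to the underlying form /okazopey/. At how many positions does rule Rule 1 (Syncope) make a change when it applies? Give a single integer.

0

Rule 1 Syncope: no change — [okazopey]
Rule 2 Intervocalic Voicing: [okazopey] → [ogazobey]
Rule 3 Glottal Epenthesis: [ogazobey] → [hogazobey]
Rule Rule 1 changed 0 position(s).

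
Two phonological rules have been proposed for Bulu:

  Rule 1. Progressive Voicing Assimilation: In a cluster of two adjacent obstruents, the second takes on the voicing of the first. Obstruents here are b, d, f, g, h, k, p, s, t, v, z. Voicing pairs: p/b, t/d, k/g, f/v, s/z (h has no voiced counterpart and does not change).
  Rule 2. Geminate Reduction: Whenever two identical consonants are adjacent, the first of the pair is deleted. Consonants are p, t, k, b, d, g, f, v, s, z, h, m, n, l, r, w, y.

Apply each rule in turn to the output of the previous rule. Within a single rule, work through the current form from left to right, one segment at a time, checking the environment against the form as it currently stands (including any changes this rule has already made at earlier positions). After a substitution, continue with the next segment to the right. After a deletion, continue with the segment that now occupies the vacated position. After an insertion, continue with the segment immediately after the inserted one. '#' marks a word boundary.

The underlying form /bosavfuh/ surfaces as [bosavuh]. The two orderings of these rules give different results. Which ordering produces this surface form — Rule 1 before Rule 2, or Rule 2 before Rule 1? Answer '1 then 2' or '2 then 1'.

Order 1 then 2:
  1 Progressive Voicing Assimilation: [bosavfuh] → [bosavvuh]
  2 Geminate Reduction: [bosavvuh] → [bosavuh]
  result: [bosavuh]
Order 2 then 1:
  2 Geminate Reduction: no change — [bosavfuh]
  1 Progressive Voicing Assimilation: [bosavfuh] → [bosavvuh]
  result: [bosavvuh]

1 then 2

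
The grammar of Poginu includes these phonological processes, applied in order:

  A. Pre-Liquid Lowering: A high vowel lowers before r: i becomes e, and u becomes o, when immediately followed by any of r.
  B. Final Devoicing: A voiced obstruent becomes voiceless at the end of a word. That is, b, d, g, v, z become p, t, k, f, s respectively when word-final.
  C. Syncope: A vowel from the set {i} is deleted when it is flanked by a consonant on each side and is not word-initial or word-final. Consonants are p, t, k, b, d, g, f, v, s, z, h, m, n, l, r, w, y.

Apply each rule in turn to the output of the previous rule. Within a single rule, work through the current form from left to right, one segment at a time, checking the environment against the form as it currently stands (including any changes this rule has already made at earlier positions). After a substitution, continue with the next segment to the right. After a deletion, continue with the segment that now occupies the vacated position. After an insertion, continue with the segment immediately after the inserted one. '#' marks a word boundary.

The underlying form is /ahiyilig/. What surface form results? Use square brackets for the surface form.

[ahylk]

A Pre-Liquid Lowering: no change — [ahiyilig]
B Final Devoicing: [ahiyilig] → [ahiyilik]
C Syncope: [ahiyilik] → [ahylk]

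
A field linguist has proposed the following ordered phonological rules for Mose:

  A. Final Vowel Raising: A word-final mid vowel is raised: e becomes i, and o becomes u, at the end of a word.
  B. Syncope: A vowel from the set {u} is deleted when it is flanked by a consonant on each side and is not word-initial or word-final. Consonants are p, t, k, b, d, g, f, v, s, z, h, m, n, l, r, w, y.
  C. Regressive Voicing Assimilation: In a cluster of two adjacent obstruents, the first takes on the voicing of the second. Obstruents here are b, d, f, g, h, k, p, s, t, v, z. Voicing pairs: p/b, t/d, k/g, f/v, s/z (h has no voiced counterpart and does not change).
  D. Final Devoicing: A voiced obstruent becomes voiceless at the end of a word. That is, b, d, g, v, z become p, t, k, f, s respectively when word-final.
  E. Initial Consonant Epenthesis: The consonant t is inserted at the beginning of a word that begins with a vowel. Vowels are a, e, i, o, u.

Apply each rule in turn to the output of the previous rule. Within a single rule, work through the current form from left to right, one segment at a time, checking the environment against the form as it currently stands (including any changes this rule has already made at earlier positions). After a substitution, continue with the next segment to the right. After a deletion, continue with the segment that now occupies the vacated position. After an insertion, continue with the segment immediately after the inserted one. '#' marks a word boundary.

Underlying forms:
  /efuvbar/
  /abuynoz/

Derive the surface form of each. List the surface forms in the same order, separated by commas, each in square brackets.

/efuvbar/:
  A Final Vowel Raising: no change — [efuvbar]
  B Syncope: [efuvbar] → [efvbar]
  C Regressive Voicing Assimilation: [efvbar] → [evvbar]
  D Final Devoicing: no change — [evvbar]
  E Initial Consonant Epenthesis: [evvbar] → [tevvbar]
/abuynoz/:
  A Final Vowel Raising: no change — [abuynoz]
  B Syncope: [abuynoz] → [abynoz]
  C Regressive Voicing Assimilation: no change — [abynoz]
  D Final Devoicing: [abynoz] → [abynos]
  E Initial Consonant Epenthesis: [abynos] → [tabynos]

[tevvbar], [tabynos]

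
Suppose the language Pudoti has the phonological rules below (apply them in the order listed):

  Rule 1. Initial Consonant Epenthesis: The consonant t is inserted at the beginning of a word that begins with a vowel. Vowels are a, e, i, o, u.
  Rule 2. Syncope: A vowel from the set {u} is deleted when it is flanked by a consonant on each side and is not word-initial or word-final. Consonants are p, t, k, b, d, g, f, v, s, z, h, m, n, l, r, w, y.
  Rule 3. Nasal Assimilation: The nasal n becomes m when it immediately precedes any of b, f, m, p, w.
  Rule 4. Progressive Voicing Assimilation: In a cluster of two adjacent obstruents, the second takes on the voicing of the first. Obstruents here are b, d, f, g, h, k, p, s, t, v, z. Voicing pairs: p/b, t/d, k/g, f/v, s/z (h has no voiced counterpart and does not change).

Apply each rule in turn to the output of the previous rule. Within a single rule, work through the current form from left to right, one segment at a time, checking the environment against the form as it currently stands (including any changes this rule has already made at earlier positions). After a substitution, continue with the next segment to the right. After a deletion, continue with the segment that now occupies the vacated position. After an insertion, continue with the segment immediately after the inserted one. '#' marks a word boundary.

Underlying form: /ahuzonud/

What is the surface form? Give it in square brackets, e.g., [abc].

Rule 1 Initial Consonant Epenthesis: [ahuzonud] → [tahuzonud]
Rule 2 Syncope: [tahuzonud] → [tahzond]
Rule 3 Nasal Assimilation: no change — [tahzond]
Rule 4 Progressive Voicing Assimilation: [tahzond] → [tahsond]

[tahsond]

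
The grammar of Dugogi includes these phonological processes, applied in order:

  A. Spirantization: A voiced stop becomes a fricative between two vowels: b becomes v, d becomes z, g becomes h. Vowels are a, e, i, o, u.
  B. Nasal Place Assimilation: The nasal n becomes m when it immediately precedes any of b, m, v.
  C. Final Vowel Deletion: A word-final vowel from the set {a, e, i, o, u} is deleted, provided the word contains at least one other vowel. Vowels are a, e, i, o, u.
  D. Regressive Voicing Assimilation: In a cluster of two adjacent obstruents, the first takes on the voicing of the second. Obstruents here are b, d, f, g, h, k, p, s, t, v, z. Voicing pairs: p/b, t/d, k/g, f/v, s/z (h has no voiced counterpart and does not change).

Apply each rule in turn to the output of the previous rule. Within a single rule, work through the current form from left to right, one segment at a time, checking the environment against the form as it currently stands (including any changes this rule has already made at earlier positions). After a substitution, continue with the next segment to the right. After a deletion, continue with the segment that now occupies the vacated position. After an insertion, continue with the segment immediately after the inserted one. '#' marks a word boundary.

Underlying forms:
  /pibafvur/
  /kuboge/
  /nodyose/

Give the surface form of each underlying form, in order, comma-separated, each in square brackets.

[pivavvur], [kuvoh], [nodyos]

/pibafvur/:
  A Spirantization: [pibafvur] → [pivafvur]
  B Nasal Place Assimilation: no change — [pivafvur]
  C Final Vowel Deletion: no change — [pivafvur]
  D Regressive Voicing Assimilation: [pivafvur] → [pivavvur]
/kuboge/:
  A Spirantization: [kuboge] → [kuvohe]
  B Nasal Place Assimilation: no change — [kuvohe]
  C Final Vowel Deletion: [kuvohe] → [kuvoh]
  D Regressive Voicing Assimilation: no change — [kuvoh]
/nodyose/:
  A Spirantization: no change — [nodyose]
  B Nasal Place Assimilation: no change — [nodyose]
  C Final Vowel Deletion: [nodyose] → [nodyos]
  D Regressive Voicing Assimilation: no change — [nodyos]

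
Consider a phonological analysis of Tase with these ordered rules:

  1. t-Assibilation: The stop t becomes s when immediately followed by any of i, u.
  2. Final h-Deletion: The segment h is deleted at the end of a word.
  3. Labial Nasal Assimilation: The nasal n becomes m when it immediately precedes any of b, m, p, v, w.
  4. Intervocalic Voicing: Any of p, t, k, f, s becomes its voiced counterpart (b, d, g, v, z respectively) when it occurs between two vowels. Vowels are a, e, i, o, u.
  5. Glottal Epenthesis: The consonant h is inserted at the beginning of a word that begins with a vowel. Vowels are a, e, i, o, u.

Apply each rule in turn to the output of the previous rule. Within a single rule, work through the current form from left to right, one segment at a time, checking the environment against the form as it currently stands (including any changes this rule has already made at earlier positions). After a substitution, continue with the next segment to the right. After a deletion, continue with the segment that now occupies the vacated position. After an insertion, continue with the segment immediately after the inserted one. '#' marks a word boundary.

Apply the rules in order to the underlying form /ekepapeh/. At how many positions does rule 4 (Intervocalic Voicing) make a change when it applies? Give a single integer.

3

1 t-Assibilation: no change — [ekepapeh]
2 Final h-Deletion: [ekepapeh] → [ekepape]
3 Labial Nasal Assimilation: no change — [ekepape]
4 Intervocalic Voicing: [ekepape] → [egebabe]
5 Glottal Epenthesis: [egebabe] → [hegebabe]
Rule 4 changed 3 position(s).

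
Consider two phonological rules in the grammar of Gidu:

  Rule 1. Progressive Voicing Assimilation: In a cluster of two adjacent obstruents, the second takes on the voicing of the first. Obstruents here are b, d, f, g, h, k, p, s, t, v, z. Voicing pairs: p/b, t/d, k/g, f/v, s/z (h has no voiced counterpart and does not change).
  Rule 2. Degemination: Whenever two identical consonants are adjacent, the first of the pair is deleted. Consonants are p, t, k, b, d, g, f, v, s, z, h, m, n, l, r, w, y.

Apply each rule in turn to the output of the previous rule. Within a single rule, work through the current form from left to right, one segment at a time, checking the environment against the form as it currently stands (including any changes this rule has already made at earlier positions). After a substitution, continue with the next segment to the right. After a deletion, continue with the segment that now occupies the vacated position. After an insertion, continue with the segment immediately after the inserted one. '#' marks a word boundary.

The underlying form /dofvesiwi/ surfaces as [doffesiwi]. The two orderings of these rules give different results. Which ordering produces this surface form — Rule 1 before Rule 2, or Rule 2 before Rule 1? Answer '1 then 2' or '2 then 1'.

2 then 1

Order 1 then 2:
  1 Progressive Voicing Assimilation: [dofvesiwi] → [doffesiwi]
  2 Degemination: [doffesiwi] → [dofesiwi]
  result: [dofesiwi]
Order 2 then 1:
  2 Degemination: no change — [dofvesiwi]
  1 Progressive Voicing Assimilation: [dofvesiwi] → [doffesiwi]
  result: [doffesiwi]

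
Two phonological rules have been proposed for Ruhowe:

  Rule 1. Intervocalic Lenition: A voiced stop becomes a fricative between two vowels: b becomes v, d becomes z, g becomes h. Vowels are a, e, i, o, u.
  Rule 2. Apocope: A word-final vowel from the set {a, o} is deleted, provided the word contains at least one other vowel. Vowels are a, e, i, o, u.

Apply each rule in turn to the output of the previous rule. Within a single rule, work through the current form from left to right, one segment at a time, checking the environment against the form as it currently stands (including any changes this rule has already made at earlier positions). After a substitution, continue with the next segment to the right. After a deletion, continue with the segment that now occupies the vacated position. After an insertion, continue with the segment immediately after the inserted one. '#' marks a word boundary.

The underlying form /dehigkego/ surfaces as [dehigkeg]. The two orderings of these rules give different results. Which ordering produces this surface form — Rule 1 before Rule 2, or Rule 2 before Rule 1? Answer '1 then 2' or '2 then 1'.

Order 1 then 2:
  1 Intervocalic Lenition: [dehigkego] → [dehigkeho]
  2 Apocope: [dehigkeho] → [dehigkeh]
  result: [dehigkeh]
Order 2 then 1:
  2 Apocope: [dehigkego] → [dehigkeg]
  1 Intervocalic Lenition: no change — [dehigkeg]
  result: [dehigkeg]

2 then 1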